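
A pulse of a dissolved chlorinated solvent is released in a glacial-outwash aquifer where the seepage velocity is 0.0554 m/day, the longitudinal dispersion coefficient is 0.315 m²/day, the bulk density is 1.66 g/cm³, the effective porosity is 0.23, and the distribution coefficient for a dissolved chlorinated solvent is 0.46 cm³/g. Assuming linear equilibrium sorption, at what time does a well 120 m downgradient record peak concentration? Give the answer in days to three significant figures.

8920 days

Retardation factor R = 1 + ρ_b·K_d/n = 1 + 1.66 × 0.46/0.23 = 4.320.
Sorption retards both mechanisms: v_R = v/R = 0.01282 m/day, D_R = D/R = 0.07292 m²/day.
Peak time from v_R²t² + 2D_R t − x² = 0: t = (√(D_R² + v_R²x²) − D_R)/v_R².
√(D_R² + v_R²x²) = √(0.07292² + 0.01282² × 120²) = 1.540; v_R² = 0.0001644.
t = (1.540 − 0.07292)/0.0001644 = 8920 days.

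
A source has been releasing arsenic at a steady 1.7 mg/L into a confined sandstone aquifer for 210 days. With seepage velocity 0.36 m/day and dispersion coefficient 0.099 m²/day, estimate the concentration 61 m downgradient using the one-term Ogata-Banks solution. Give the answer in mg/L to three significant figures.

1.68 mg/L

For a continuous step input, C/C₀ ≈ ½·erfc((x−vt)/(2√(Dt))).
vt = 0.36 × 210 = 75.6 m and 2√(Dt) = 2√(0.099 × 210) = 9.119 m.
Argument (x−vt)/(2√(Dt)) = (61 − 75.6)/9.119 = -1.601; ½·erfc(-1.601) = 0.9882.
C = 1.7 × 0.9882 = 1.68 mg/L.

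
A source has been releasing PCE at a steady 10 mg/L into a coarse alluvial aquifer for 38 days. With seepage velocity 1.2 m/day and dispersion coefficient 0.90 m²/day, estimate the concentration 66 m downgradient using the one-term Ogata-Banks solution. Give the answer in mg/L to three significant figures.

0.0682 mg/L

For a continuous step input, C/C₀ ≈ ½·erfc((x−vt)/(2√(Dt))).
vt = 1.2 × 38 = 45.6 m and 2√(Dt) = 2√(0.90 × 38) = 11.70 m.
Argument (x−vt)/(2√(Dt)) = (66 − 45.6)/11.70 = 1.744; ½·erfc(1.744) = 0.006824.
C = 10 × 0.006824 = 0.0682 mg/L.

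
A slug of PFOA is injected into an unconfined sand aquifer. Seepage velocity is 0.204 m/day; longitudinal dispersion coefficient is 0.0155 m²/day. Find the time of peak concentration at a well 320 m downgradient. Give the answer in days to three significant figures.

1570 days

For the 1D instantaneous-source solution, setting ∂C/∂t = 0 at fixed x gives v²t² + 2Dt − x² = 0, so t = (√(D² + v²x²) − D)/v².
√(D² + v²x²) = √(0.0155² + 0.204² × 320²) = 65.28; v² = 0.041616.
t = (65.28 − 0.0155)/0.041616 = 1570 days (vs. the pure-advection estimate x/v = 1570 d).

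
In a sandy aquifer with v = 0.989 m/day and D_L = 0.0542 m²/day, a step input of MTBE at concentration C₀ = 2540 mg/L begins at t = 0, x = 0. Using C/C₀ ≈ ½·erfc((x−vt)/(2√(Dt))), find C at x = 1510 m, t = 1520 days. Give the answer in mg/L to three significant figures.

763 mg/L

For a continuous step input, C/C₀ ≈ ½·erfc((x−vt)/(2√(Dt))).
vt = 0.989 × 1520 = 1503.28 m and 2√(Dt) = 2√(0.0542 × 1520) = 18.15 m.
Argument (x−vt)/(2√(Dt)) = (1510 − 1503.28)/18.15 = 0.3702; ½·erfc(0.3702) = 0.3003.
C = 2540 × 0.3003 = 763 mg/L.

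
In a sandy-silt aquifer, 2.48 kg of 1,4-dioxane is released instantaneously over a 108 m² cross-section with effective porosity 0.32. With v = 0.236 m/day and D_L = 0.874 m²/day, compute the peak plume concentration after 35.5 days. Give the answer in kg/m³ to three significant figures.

0.00363 kg/m³

The peak of an instantaneous 1D plume sits at x = vt; there the Gaussian factor is 1 and C_max = M/(n_e·A·√(4πDt)), where n_e·A is the pore area the mass is dissolved in.
√(4πDt) = √(4π × 0.874 × 35.5) = 19.75 m, so C_max = 2.48/(0.32 × 108 × 19.75) = 0.00363 kg/m³.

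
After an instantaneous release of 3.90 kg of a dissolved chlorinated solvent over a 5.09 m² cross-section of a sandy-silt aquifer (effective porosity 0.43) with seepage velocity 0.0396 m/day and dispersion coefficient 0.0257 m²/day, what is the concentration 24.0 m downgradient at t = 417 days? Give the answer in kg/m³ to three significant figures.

For an instantaneous plane source, C(x,t) = M/(n_e·A·√(4πDt)) · exp(−(x−vt)²/(4Dt)), with n_e·A the pore (flow) area.
Plume center vt = 0.0396 × 417 = 16.5132 m, so the well at 24.0 m is 7.4868 m downgradient of the peak.
√(4πDt) = 11.60 m, giving peak height M/(n_e·A·√(4πDt)) = 3.90/(0.43 × 5.09 × 11.60) = 0.1536 kg/m³.
(x−vt)²/(4Dt) = (7.4868)²/(4 × 0.0257 × 417) = 1.308; exp(−1.308) = 0.2704.
C = 0.1536 × 0.2704 = 0.0415 kg/m³.

0.0415 kg/m³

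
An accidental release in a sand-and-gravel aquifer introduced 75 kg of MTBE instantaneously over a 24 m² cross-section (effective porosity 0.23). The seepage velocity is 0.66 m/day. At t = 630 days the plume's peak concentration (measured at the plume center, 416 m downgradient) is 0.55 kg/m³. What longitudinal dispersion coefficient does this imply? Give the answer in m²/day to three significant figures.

0.0771 m²/day

At the plume center C_max = M/(n_e·A·√(4πDt)), so D = M²/(4πt·(n_e·A·C_max)²).
n_e·A·C_max = 0.23 × 24 × 0.55 = 3.036 kg/m.
D = 75²/(4π × 630 × 3.036²) = 0.0771 m²/day.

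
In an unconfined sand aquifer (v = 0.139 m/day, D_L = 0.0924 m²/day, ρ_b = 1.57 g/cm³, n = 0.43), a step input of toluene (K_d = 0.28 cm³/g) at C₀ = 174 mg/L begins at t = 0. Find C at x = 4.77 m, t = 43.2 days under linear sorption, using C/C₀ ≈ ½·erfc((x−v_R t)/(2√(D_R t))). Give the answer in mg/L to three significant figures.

31.7 mg/L

Retardation factor R = 1 + ρ_b·K_d/n = 1 + 1.57 × 0.28/0.43 = 2.022.
Sorption retards both mechanisms: v_R = v/R = 0.06874 m/day, D_R = D/R = 0.04570 m²/day.
v_R·t = 0.06874 × 43.2 = 2.969568 m; 2√(D_R t) = 2.810 m; argument = (4.77 − 2.969568)/2.810 = 0.6407.
C = C₀ × ½·erfc(0.6407) = 174 × 0.1824 = 31.7 mg/L.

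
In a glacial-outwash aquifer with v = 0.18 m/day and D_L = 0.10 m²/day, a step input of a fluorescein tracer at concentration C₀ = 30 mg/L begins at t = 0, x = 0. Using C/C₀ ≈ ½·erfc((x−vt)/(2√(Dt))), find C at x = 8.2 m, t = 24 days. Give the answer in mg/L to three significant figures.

For a continuous step input, C/C₀ ≈ ½·erfc((x−vt)/(2√(Dt))).
vt = 0.18 × 24 = 4.32 m and 2√(Dt) = 2√(0.10 × 24) = 3.098 m.
Argument (x−vt)/(2√(Dt)) = (8.2 − 4.32)/3.098 = 1.252; ½·erfc(1.252) = 0.03831.
C = 30 × 0.03831 = 1.15 mg/L.

1.15 mg/L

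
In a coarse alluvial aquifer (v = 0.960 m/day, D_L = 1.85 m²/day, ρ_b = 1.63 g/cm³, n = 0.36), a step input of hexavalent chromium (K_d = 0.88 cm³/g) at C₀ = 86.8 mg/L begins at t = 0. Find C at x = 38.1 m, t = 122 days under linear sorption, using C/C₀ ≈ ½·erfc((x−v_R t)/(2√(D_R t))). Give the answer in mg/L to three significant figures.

Retardation factor R = 1 + ρ_b·K_d/n = 1 + 1.63 × 0.88/0.36 = 4.984.
Sorption retards both mechanisms: v_R = v/R = 0.1926 m/day, D_R = D/R = 0.3712 m²/day.
v_R·t = 0.1926 × 122 = 23.4972 m; 2√(D_R t) = 13.46 m; argument = (38.1 − 23.4972)/13.46 = 1.085.
C = C₀ × ½·erfc(1.085) = 86.8 × 0.06246 = 5.42 mg/L.

5.42 mg/L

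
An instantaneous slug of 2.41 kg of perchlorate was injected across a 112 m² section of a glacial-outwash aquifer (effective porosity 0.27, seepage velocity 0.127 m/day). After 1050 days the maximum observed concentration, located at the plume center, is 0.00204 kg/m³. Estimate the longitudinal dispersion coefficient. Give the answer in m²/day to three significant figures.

0.116 m²/day

At the plume center C_max = M/(n_e·A·√(4πDt)), so D = M²/(4πt·(n_e·A·C_max)²).
n_e·A·C_max = 0.27 × 112 × 0.00204 = 0.06169 kg/m.
D = 2.41²/(4π × 1050 × 0.06169²) = 0.116 m²/day.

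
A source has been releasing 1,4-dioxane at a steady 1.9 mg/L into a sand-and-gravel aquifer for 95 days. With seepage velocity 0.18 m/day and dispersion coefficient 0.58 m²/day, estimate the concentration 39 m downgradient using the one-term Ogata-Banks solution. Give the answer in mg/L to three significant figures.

For a continuous step input, C/C₀ ≈ ½·erfc((x−vt)/(2√(Dt))).
vt = 0.18 × 95 = 17.1 m and 2√(Dt) = 2√(0.58 × 95) = 14.85 m.
Argument (x−vt)/(2√(Dt)) = (39 − 17.1)/14.85 = 1.475; ½·erfc(1.475) = 0.01849.
C = 1.9 × 0.01849 = 0.0351 mg/L.

0.0351 mg/L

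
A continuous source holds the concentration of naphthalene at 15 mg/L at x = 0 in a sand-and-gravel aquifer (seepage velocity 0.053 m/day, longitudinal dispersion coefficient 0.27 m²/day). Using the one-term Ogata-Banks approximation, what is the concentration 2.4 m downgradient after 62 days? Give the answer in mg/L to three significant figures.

For a continuous step input, C/C₀ ≈ ½·erfc((x−vt)/(2√(Dt))).
vt = 0.053 × 62 = 3.286 m and 2√(Dt) = 2√(0.27 × 62) = 8.183 m.
Argument (x−vt)/(2√(Dt)) = (2.4 − 3.286)/8.183 = -0.1083; ½·erfc(-0.1083) = 0.5609.
C = 15 × 0.5609 = 8.41 mg/L.

8.41 mg/L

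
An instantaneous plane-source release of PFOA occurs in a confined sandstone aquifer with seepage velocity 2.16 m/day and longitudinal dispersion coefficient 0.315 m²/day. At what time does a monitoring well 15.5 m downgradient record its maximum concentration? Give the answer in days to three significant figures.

For the 1D instantaneous-source solution, setting ∂C/∂t = 0 at fixed x gives v²t² + 2Dt − x² = 0, so t = (√(D² + v²x²) − D)/v².
√(D² + v²x²) = √(0.315² + 2.16² × 15.5²) = 33.48; v² = 4.6656.
t = (33.48 − 0.315)/4.6656 = 7.11 days (vs. the pure-advection estimate x/v = 7.18 d).

7.11 days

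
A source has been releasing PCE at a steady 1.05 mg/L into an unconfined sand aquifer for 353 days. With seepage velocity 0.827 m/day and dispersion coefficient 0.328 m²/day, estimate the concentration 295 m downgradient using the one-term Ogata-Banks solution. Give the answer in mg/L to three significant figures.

For a continuous step input, C/C₀ ≈ ½·erfc((x−vt)/(2√(Dt))).
vt = 0.827 × 353 = 291.931 m and 2√(Dt) = 2√(0.328 × 353) = 21.52 m.
Argument (x−vt)/(2√(Dt)) = (295 − 291.931)/21.52 = 0.1426; ½·erfc(0.1426) = 0.4201.
C = 1.05 × 0.4201 = 0.441 mg/L.

0.441 mg/L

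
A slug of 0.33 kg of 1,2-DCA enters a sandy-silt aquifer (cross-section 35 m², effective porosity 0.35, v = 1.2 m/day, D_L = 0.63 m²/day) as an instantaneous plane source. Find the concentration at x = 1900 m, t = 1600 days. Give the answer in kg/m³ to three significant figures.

For an instantaneous plane source, C(x,t) = M/(n_e·A·√(4πDt)) · exp(−(x−vt)²/(4Dt)), with n_e·A the pore (flow) area.
Plume center vt = 1.2 × 1600 = 1920 m, so the well at 1900 m is 20 m upgradient of the peak.
√(4πDt) = 112.5 m, giving peak height M/(n_e·A·√(4πDt)) = 0.33/(0.35 × 35 × 112.5) = 0.0002395 kg/m³.
(x−vt)²/(4Dt) = (-20)²/(4 × 0.63 × 1600) = 0.09921; exp(−0.09921) = 0.9056.
C = 0.0002395 × 0.9056 = 0.000217 kg/m³.

0.000217 kg/m³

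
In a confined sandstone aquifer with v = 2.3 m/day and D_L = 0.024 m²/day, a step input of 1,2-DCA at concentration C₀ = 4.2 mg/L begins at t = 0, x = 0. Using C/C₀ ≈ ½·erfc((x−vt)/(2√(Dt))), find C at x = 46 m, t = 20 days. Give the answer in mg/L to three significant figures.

2.10 mg/L

For a continuous step input, C/C₀ ≈ ½·erfc((x−vt)/(2√(Dt))).
vt = 2.3 × 20 = 46 m and 2√(Dt) = 2√(0.024 × 20) = 1.386 m.
Argument (x−vt)/(2√(Dt)) = (46 − 46)/1.386 = 0; ½·erfc(0) = 0.5000.
C = 4.2 × 0.5000 = 2.10 mg/L.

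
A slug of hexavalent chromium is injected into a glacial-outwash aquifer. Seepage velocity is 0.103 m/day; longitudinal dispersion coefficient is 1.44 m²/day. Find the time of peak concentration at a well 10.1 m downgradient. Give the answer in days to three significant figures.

For the 1D instantaneous-source solution, setting ∂C/∂t = 0 at fixed x gives v²t² + 2Dt − x² = 0, so t = (√(D² + v²x²) − D)/v².
√(D² + v²x²) = √(1.44² + 0.103² × 10.1²) = 1.776; v² = 0.010609.
t = (1.776 − 1.44)/0.010609 = 31.7 days (vs. the pure-advection estimate x/v = 98.1 d).

31.7 days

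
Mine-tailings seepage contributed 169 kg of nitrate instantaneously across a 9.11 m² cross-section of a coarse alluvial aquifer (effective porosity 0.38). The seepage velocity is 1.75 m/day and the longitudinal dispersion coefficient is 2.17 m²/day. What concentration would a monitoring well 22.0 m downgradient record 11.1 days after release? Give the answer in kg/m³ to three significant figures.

2.62 kg/m³

For an instantaneous plane source, C(x,t) = M/(n_e·A·√(4πDt)) · exp(−(x−vt)²/(4Dt)), with n_e·A the pore (flow) area.
Plume center vt = 1.75 × 11.1 = 19.425 m, so the well at 22.0 m is 2.575 m downgradient of the peak.
√(4πDt) = 17.40 m, giving peak height M/(n_e·A·√(4πDt)) = 169/(0.38 × 9.11 × 17.40) = 2.806 kg/m³.
(x−vt)²/(4Dt) = (2.575)²/(4 × 2.17 × 11.1) = 0.06882; exp(−0.06882) = 0.9335.
C = 2.806 × 0.9335 = 2.62 kg/m³.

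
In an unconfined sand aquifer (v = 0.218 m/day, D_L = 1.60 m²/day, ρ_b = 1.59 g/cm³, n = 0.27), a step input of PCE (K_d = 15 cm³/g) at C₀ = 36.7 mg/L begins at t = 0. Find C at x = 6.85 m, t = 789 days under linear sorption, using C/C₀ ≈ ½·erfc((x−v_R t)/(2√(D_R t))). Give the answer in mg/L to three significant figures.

6.50 mg/L

Retardation factor R = 1 + ρ_b·K_d/n = 1 + 1.59 × 15/0.27 = 89.33.
Sorption retards both mechanisms: v_R = v/R = 0.002440 m/day, D_R = D/R = 0.01791 m²/day.
v_R·t = 0.002440 × 789 = 1.92516 m; 2√(D_R t) = 7.518 m; argument = (6.85 − 1.92516)/7.518 = 0.6551.
C = C₀ × ½·erfc(0.6551) = 36.7 × 0.1771 = 6.50 mg/L.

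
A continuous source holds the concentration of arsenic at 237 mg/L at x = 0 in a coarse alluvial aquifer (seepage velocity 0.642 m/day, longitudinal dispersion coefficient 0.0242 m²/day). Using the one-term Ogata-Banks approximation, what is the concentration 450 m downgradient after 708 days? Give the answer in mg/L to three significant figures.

For a continuous step input, C/C₀ ≈ ½·erfc((x−vt)/(2√(Dt))).
vt = 0.642 × 708 = 454.536 m and 2√(Dt) = 2√(0.0242 × 708) = 8.279 m.
Argument (x−vt)/(2√(Dt)) = (450 − 454.536)/8.279 = -0.5479; ½·erfc(-0.5479) = 0.7808.
C = 237 × 0.7808 = 185 mg/L.

185 mg/L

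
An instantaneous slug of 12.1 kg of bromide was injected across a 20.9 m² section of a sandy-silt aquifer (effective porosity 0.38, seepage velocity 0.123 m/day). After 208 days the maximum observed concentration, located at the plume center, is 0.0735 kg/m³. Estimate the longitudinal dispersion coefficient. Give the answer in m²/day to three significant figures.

0.164 m²/day

At the plume center C_max = M/(n_e·A·√(4πDt)), so D = M²/(4πt·(n_e·A·C_max)²).
n_e·A·C_max = 0.38 × 20.9 × 0.0735 = 0.5837 kg/m.
D = 12.1²/(4π × 208 × 0.5837²) = 0.164 m²/day.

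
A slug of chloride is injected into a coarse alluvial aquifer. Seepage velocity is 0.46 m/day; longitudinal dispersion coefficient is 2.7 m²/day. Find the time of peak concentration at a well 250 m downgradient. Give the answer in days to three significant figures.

531 days

For the 1D instantaneous-source solution, setting ∂C/∂t = 0 at fixed x gives v²t² + 2Dt − x² = 0, so t = (√(D² + v²x²) − D)/v².
√(D² + v²x²) = √(2.7² + 0.46² × 250²) = 115.0; v² = 0.2116.
t = (115.0 − 2.7)/0.2116 = 531 days (vs. the pure-advection estimate x/v = 543 d).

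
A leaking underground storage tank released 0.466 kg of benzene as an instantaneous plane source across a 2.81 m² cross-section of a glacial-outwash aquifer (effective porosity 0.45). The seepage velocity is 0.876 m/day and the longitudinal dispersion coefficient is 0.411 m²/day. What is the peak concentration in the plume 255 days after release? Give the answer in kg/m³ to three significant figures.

0.0102 kg/m³

The peak of an instantaneous 1D plume sits at x = vt; there the Gaussian factor is 1 and C_max = M/(n_e·A·√(4πDt)), where n_e·A is the pore area the mass is dissolved in.
√(4πDt) = √(4π × 0.411 × 255) = 36.29 m, so C_max = 0.466/(0.45 × 2.81 × 36.29) = 0.0102 kg/m³.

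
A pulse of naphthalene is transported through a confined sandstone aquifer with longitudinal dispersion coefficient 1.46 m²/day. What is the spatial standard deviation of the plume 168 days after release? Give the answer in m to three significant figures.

22.1 m

Dispersive spreading gives a Gaussian with σ² = 2Dt; advection only shifts the center.
σ = √(2 × 1.46 × 168) = 22.1 m.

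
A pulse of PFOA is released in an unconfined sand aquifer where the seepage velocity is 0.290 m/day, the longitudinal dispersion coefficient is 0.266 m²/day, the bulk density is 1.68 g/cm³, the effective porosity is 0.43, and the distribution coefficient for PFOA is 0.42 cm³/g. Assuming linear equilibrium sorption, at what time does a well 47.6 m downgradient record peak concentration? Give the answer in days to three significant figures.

425 days

Retardation factor R = 1 + ρ_b·K_d/n = 1 + 1.68 × 0.42/0.43 = 2.641.
Sorption retards both mechanisms: v_R = v/R = 0.1098 m/day, D_R = D/R = 0.1007 m²/day.
Peak time from v_R²t² + 2D_R t − x² = 0: t = (√(D_R² + v_R²x²) − D_R)/v_R².
√(D_R² + v_R²x²) = √(0.1007² + 0.1098² × 47.6²) = 5.227; v_R² = 0.01206.
t = (5.227 − 0.1007)/0.01206 = 425 days.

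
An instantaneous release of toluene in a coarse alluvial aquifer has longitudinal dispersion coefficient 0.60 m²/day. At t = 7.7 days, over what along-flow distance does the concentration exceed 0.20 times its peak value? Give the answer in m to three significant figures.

10.9 m

The plume is Gaussian with σ = √(2Dt) = √(2 × 0.60 × 7.7) = 3.040 m.
C/C_peak = exp(−Δx²/(2σ²)) = 0.20 ⇒ Δx = σ·√(−2 ln 0.20) = 3.040 × 1.794 = 5.454 m.
Width = 2Δx = 10.9 m.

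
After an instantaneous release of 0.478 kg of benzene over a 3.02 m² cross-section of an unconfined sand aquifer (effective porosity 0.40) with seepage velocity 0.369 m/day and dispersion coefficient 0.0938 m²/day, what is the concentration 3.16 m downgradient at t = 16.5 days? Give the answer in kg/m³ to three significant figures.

0.0225 kg/m³

For an instantaneous plane source, C(x,t) = M/(n_e·A·√(4πDt)) · exp(−(x−vt)²/(4Dt)), with n_e·A the pore (flow) area.
Plume center vt = 0.369 × 16.5 = 6.0885 m, so the well at 3.16 m is 2.9285 m upgradient of the peak.
√(4πDt) = 4.410 m, giving peak height M/(n_e·A·√(4πDt)) = 0.478/(0.40 × 3.02 × 4.410) = 0.08973 kg/m³.
(x−vt)²/(4Dt) = (-2.9285)²/(4 × 0.0938 × 16.5) = 1.385; exp(−1.385) = 0.2503.
C = 0.08973 × 0.2503 = 0.0225 kg/m³.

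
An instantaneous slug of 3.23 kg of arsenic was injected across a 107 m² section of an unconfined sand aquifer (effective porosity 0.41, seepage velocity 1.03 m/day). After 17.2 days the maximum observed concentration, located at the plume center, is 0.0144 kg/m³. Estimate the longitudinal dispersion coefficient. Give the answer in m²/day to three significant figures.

At the plume center C_max = M/(n_e·A·√(4πDt)), so D = M²/(4πt·(n_e·A·C_max)²).
n_e·A·C_max = 0.41 × 107 × 0.0144 = 0.6317 kg/m.
D = 3.23²/(4π × 17.2 × 0.6317²) = 0.121 m²/day.

0.121 m²/day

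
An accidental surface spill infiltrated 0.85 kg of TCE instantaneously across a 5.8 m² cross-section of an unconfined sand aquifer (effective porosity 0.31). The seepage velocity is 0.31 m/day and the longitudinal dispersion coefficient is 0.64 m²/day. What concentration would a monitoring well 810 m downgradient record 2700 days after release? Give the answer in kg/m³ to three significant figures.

For an instantaneous plane source, C(x,t) = M/(n_e·A·√(4πDt)) · exp(−(x−vt)²/(4Dt)), with n_e·A the pore (flow) area.
Plume center vt = 0.31 × 2700 = 837 m, so the well at 810 m is 27 m upgradient of the peak.
√(4πDt) = 147.4 m, giving peak height M/(n_e·A·√(4πDt)) = 0.85/(0.31 × 5.8 × 147.4) = 0.003207 kg/m³.
(x−vt)²/(4Dt) = (-27)²/(4 × 0.64 × 2700) = 0.1055; exp(−0.1055) = 0.8999.
C = 0.003207 × 0.8999 = 0.00289 kg/m³.

0.00289 kg/m³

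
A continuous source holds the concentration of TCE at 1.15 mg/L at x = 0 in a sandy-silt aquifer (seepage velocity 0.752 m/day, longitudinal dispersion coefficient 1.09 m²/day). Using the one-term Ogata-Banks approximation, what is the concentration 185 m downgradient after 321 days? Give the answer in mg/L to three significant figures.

For a continuous step input, C/C₀ ≈ ½·erfc((x−vt)/(2√(Dt))).
vt = 0.752 × 321 = 241.392 m and 2√(Dt) = 2√(1.09 × 321) = 37.41 m.
Argument (x−vt)/(2√(Dt)) = (185 − 241.392)/37.41 = -1.507; ½·erfc(-1.507) = 0.9835.
C = 1.15 × 0.9835 = 1.13 mg/L.

1.13 mg/L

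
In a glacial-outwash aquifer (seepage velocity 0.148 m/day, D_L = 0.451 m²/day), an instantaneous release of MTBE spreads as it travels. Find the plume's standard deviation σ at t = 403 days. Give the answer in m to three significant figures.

Dispersive spreading gives a Gaussian with σ² = 2Dt; advection only shifts the center.
σ = √(2 × 0.451 × 403) = 19.1 m.

19.1 m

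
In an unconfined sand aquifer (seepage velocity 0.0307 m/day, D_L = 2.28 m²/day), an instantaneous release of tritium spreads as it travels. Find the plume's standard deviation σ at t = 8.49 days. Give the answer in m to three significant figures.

Dispersive spreading gives a Gaussian with σ² = 2Dt; advection only shifts the center.
σ = √(2 × 2.28 × 8.49) = 6.22 m.

6.22 m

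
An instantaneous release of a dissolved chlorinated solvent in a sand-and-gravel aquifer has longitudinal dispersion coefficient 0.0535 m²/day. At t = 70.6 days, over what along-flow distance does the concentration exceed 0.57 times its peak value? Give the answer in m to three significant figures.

The plume is Gaussian with σ = √(2Dt) = √(2 × 0.0535 × 70.6) = 2.748 m.
C/C_peak = exp(−Δx²/(2σ²)) = 0.57 ⇒ Δx = σ·√(−2 ln 0.57) = 2.748 × 1.060 = 2.913 m.
Width = 2Δx = 5.83 m.

5.83 m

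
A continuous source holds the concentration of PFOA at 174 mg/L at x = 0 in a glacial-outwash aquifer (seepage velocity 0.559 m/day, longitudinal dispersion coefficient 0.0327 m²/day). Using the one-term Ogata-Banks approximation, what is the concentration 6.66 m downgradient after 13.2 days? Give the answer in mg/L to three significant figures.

136 mg/L

For a continuous step input, C/C₀ ≈ ½·erfc((x−vt)/(2√(Dt))).
vt = 0.559 × 13.2 = 7.3788 m and 2√(Dt) = 2√(0.0327 × 13.2) = 1.314 m.
Argument (x−vt)/(2√(Dt)) = (6.66 − 7.3788)/1.314 = -0.5470; ½·erfc(-0.5470) = 0.7804.
C = 174 × 0.7804 = 136 mg/L.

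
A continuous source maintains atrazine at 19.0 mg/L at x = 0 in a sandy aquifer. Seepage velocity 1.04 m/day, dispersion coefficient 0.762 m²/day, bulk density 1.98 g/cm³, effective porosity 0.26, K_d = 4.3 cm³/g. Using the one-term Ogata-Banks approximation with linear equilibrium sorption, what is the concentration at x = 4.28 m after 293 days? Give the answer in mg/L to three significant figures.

17.2 mg/L

Retardation factor R = 1 + ρ_b·K_d/n = 1 + 1.98 × 4.3/0.26 = 33.75.
Sorption retards both mechanisms: v_R = v/R = 0.03081 m/day, D_R = D/R = 0.02258 m²/day.
v_R·t = 0.03081 × 293 = 9.02733 m; 2√(D_R t) = 5.144 m; argument = (4.28 − 9.02733)/5.144 = -0.9229.
C = C₀ × ½·erfc(-0.9229) = 19.0 × 0.9041 = 17.2 mg/L.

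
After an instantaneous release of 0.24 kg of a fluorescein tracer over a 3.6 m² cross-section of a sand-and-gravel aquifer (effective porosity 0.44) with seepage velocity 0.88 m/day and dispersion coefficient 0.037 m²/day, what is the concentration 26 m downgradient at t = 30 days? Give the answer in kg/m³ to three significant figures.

For an instantaneous plane source, C(x,t) = M/(n_e·A·√(4πDt)) · exp(−(x−vt)²/(4Dt)), with n_e·A the pore (flow) area.
Plume center vt = 0.88 × 30 = 26.4 m, so the well at 26 m is 0.4 m upgradient of the peak.
√(4πDt) = 3.735 m, giving peak height M/(n_e·A·√(4πDt)) = 0.24/(0.44 × 3.6 × 3.735) = 0.04057 kg/m³.
(x−vt)²/(4Dt) = (-0.4)²/(4 × 0.037 × 30) = 0.03604; exp(−0.03604) = 0.9646.
C = 0.04057 × 0.9646 = 0.0391 kg/m³.

0.0391 kg/m³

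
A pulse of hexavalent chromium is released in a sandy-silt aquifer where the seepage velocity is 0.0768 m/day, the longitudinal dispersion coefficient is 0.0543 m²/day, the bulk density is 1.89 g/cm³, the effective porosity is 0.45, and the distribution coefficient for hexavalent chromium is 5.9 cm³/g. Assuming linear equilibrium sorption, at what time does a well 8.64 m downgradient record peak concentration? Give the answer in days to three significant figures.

2670 days

Retardation factor R = 1 + ρ_b·K_d/n = 1 + 1.89 × 5.9/0.45 = 25.78.
Sorption retards both mechanisms: v_R = v/R = 0.002979 m/day, D_R = D/R = 0.002106 m²/day.
Peak time from v_R²t² + 2D_R t − x² = 0: t = (√(D_R² + v_R²x²) − D_R)/v_R².
√(D_R² + v_R²x²) = √(0.002106² + 0.002979² × 8.64²) = 0.02582; v_R² = 8.874e-06.
t = (0.02582 − 0.002106)/8.874e-06 = 2670 days.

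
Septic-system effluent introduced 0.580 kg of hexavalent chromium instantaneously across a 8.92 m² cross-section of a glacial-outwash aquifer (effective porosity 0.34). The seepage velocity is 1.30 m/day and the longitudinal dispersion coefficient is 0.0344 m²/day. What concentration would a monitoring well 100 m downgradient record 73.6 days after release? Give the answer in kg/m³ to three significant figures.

For an instantaneous plane source, C(x,t) = M/(n_e·A·√(4πDt)) · exp(−(x−vt)²/(4Dt)), with n_e·A the pore (flow) area.
Plume center vt = 1.30 × 73.6 = 95.68 m, so the well at 100 m is 4.32 m downgradient of the peak.
√(4πDt) = 5.641 m, giving peak height M/(n_e·A·√(4πDt)) = 0.580/(0.34 × 8.92 × 5.641) = 0.03390 kg/m³.
(x−vt)²/(4Dt) = (4.32)²/(4 × 0.0344 × 73.6) = 1.843; exp(−1.843) = 0.1583.
C = 0.03390 × 0.1583 = 0.00537 kg/m³.

0.00537 kg/m³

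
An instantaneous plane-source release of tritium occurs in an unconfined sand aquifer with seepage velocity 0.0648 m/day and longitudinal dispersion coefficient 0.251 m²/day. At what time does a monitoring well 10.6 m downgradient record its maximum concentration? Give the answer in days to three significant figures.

For the 1D instantaneous-source solution, setting ∂C/∂t = 0 at fixed x gives v²t² + 2Dt − x² = 0, so t = (√(D² + v²x²) − D)/v².
√(D² + v²x²) = √(0.251² + 0.0648² × 10.6²) = 0.7313; v² = 0.00419904.
t = (0.7313 − 0.251)/0.00419904 = 114 days (vs. the pure-advection estimate x/v = 164 d).

114 days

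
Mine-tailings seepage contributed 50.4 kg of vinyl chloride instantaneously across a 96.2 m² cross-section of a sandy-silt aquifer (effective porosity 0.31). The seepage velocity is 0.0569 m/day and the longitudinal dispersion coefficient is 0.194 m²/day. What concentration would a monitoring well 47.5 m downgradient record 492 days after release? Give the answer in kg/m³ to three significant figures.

For an instantaneous plane source, C(x,t) = M/(n_e·A·√(4πDt)) · exp(−(x−vt)²/(4Dt)), with n_e·A the pore (flow) area.
Plume center vt = 0.0569 × 492 = 27.9948 m, so the well at 47.5 m is 19.5052 m downgradient of the peak.
√(4πDt) = 34.63 m, giving peak height M/(n_e·A·√(4πDt)) = 50.4/(0.31 × 96.2 × 34.63) = 0.04880 kg/m³.
(x−vt)²/(4Dt) = (19.5052)²/(4 × 0.194 × 492) = 0.9965; exp(−0.9965) = 0.3692.
C = 0.04880 × 0.3692 = 0.0180 kg/m³.

0.0180 kg/m³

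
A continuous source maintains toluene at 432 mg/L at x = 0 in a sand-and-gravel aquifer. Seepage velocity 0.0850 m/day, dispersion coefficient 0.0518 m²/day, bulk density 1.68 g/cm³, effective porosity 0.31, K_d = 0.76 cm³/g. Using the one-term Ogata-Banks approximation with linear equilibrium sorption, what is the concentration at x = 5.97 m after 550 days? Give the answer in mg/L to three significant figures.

Retardation factor R = 1 + ρ_b·K_d/n = 1 + 1.68 × 0.76/0.31 = 5.119.
Sorption retards both mechanisms: v_R = v/R = 0.01660 m/day, D_R = D/R = 0.01012 m²/day.
v_R·t = 0.01660 × 550 = 9.13 m; 2√(D_R t) = 4.718 m; argument = (5.97 − 9.13)/4.718 = -0.6698.
C = C₀ × ½·erfc(-0.6698) = 432 × 0.8282 = 358 mg/L.

358 mg/L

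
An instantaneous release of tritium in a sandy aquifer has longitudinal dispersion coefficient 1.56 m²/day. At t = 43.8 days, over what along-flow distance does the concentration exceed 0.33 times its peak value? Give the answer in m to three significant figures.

34.8 m

The plume is Gaussian with σ = √(2Dt) = √(2 × 1.56 × 43.8) = 11.69 m.
C/C_peak = exp(−Δx²/(2σ²)) = 0.33 ⇒ Δx = σ·√(−2 ln 0.33) = 11.69 × 1.489 = 17.41 m.
Width = 2Δx = 34.8 m.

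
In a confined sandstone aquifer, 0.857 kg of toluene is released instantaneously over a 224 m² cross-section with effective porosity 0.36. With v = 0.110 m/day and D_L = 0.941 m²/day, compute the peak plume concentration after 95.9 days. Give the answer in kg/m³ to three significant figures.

The peak of an instantaneous 1D plume sits at x = vt; there the Gaussian factor is 1 and C_max = M/(n_e·A·√(4πDt)), where n_e·A is the pore area the mass is dissolved in.
√(4πDt) = √(4π × 0.941 × 95.9) = 33.68 m, so C_max = 0.857/(0.36 × 224 × 33.68) = 0.000316 kg/m³.

0.000316 kg/m³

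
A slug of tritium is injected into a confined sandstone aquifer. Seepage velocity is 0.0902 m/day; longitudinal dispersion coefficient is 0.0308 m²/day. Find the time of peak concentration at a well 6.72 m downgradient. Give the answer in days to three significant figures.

70.8 days

For the 1D instantaneous-source solution, setting ∂C/∂t = 0 at fixed x gives v²t² + 2Dt − x² = 0, so t = (√(D² + v²x²) − D)/v².
√(D² + v²x²) = √(0.0308² + 0.0902² × 6.72²) = 0.6069; v² = 0.00813604.
t = (0.6069 − 0.0308)/0.00813604 = 70.8 days (vs. the pure-advection estimate x/v = 74.5 d).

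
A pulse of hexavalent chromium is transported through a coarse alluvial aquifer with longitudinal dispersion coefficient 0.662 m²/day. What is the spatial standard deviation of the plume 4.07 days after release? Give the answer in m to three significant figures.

Dispersive spreading gives a Gaussian with σ² = 2Dt; advection only shifts the center.
σ = √(2 × 0.662 × 4.07) = 2.32 m.

2.32 m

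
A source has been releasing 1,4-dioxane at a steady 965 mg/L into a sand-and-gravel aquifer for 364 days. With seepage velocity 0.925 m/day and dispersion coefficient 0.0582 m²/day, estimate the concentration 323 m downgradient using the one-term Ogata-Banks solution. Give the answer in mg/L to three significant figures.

948 mg/L

For a continuous step input, C/C₀ ≈ ½·erfc((x−vt)/(2√(Dt))).
vt = 0.925 × 364 = 336.7 m and 2√(Dt) = 2√(0.0582 × 364) = 9.205 m.
Argument (x−vt)/(2√(Dt)) = (323 − 336.7)/9.205 = -1.488; ½·erfc(-1.488) = 0.9823.
C = 965 × 0.9823 = 948 mg/L.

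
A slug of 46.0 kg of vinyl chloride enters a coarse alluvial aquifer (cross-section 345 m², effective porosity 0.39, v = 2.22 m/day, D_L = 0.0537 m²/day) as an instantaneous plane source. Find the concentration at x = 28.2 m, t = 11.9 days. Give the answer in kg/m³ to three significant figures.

0.0348 kg/m³

For an instantaneous plane source, C(x,t) = M/(n_e·A·√(4πDt)) · exp(−(x−vt)²/(4Dt)), with n_e·A the pore (flow) area.
Plume center vt = 2.22 × 11.9 = 26.418 m, so the well at 28.2 m is 1.782 m downgradient of the peak.
√(4πDt) = 2.834 m, giving peak height M/(n_e·A·√(4πDt)) = 46.0/(0.39 × 345 × 2.834) = 0.1206 kg/m³.
(x−vt)²/(4Dt) = (1.782)²/(4 × 0.0537 × 11.9) = 1.242; exp(−1.242) = 0.2888.
C = 0.1206 × 0.2888 = 0.0348 kg/m³.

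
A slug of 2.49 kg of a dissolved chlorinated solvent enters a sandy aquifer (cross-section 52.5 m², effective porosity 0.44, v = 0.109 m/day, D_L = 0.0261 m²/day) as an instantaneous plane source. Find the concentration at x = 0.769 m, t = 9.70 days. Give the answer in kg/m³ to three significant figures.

For an instantaneous plane source, C(x,t) = M/(n_e·A·√(4πDt)) · exp(−(x−vt)²/(4Dt)), with n_e·A the pore (flow) area.
Plume center vt = 0.109 × 9.70 = 1.0573 m, so the well at 0.769 m is 0.2883 m upgradient of the peak.
√(4πDt) = 1.784 m, giving peak height M/(n_e·A·√(4πDt)) = 2.49/(0.44 × 52.5 × 1.784) = 0.06042 kg/m³.
(x−vt)²/(4Dt) = (-0.2883)²/(4 × 0.0261 × 9.70) = 0.08208; exp(−0.08208) = 0.9212.
C = 0.06042 × 0.9212 = 0.0557 kg/m³.

0.0557 kg/m³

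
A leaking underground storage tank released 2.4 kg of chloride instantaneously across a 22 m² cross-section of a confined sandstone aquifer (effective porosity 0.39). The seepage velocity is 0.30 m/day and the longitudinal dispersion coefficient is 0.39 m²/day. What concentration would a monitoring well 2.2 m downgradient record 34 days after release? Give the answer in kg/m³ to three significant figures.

0.00648 kg/m³

For an instantaneous plane source, C(x,t) = M/(n_e·A·√(4πDt)) · exp(−(x−vt)²/(4Dt)), with n_e·A the pore (flow) area.
Plume center vt = 0.30 × 34 = 10.2 m, so the well at 2.2 m is 8 m upgradient of the peak.
√(4πDt) = 12.91 m, giving peak height M/(n_e·A·√(4πDt)) = 2.4/(0.39 × 22 × 12.91) = 0.02167 kg/m³.
(x−vt)²/(4Dt) = (-8)²/(4 × 0.39 × 34) = 1.207; exp(−1.207) = 0.2991.
C = 0.02167 × 0.2991 = 0.00648 kg/m³.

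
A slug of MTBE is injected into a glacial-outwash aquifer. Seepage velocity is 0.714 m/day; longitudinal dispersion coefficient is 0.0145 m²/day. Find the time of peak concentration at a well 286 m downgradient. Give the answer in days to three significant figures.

For the 1D instantaneous-source solution, setting ∂C/∂t = 0 at fixed x gives v²t² + 2Dt − x² = 0, so t = (√(D² + v²x²) − D)/v².
√(D² + v²x²) = √(0.0145² + 0.714² × 286²) = 204.2; v² = 0.509796.
t = (204.2 − 0.0145)/0.509796 = 401 days (vs. the pure-advection estimate x/v = 401 d).

401 days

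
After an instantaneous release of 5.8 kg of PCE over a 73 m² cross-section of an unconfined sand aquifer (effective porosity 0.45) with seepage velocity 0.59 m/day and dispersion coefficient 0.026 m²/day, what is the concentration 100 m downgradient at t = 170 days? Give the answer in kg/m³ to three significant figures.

For an instantaneous plane source, C(x,t) = M/(n_e·A·√(4πDt)) · exp(−(x−vt)²/(4Dt)), with n_e·A the pore (flow) area.
Plume center vt = 0.59 × 170 = 100.3 m, so the well at 100 m is 0.3 m upgradient of the peak.
√(4πDt) = 7.453 m, giving peak height M/(n_e·A·√(4πDt)) = 5.8/(0.45 × 73 × 7.453) = 0.02369 kg/m³.
(x−vt)²/(4Dt) = (-0.3)²/(4 × 0.026 × 170) = 0.005090; exp(−0.005090) = 0.9949.
C = 0.02369 × 0.9949 = 0.0236 kg/m³.

0.0236 kg/m³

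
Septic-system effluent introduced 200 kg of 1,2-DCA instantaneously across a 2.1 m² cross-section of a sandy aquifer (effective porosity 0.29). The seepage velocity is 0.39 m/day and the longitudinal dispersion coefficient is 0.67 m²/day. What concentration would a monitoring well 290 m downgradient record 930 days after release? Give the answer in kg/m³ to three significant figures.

0.445 kg/m³

For an instantaneous plane source, C(x,t) = M/(n_e·A·√(4πDt)) · exp(−(x−vt)²/(4Dt)), with n_e·A the pore (flow) area.
Plume center vt = 0.39 × 930 = 362.7 m, so the well at 290 m is 72.7 m upgradient of the peak.
√(4πDt) = 88.49 m, giving peak height M/(n_e·A·√(4πDt)) = 200/(0.29 × 2.1 × 88.49) = 3.711 kg/m³.
(x−vt)²/(4Dt) = (-72.7)²/(4 × 0.67 × 930) = 2.121; exp(−2.121) = 0.1199.
C = 3.711 × 0.1199 = 0.445 kg/m³.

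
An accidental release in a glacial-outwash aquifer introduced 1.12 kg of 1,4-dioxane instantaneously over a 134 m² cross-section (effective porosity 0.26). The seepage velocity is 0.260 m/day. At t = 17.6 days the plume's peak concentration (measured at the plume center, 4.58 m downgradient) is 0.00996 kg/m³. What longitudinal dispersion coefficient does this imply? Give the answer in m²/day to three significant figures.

0.0471 m²/day

At the plume center C_max = M/(n_e·A·√(4πDt)), so D = M²/(4πt·(n_e·A·C_max)²).
n_e·A·C_max = 0.26 × 134 × 0.00996 = 0.3470 kg/m.
D = 1.12²/(4π × 17.6 × 0.3470²) = 0.0471 m²/day.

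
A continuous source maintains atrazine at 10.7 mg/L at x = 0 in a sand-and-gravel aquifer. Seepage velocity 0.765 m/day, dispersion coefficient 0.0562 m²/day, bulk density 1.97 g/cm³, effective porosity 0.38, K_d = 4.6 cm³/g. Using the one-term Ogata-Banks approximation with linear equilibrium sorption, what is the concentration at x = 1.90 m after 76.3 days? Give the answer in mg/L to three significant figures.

Retardation factor R = 1 + ρ_b·K_d/n = 1 + 1.97 × 4.6/0.38 = 24.85.
Sorption retards both mechanisms: v_R = v/R = 0.03078 m/day, D_R = D/R = 0.002262 m²/day.
v_R·t = 0.03078 × 76.3 = 2.348514 m; 2√(D_R t) = 0.8309 m; argument = (1.90 − 2.348514)/0.8309 = -0.5398.
C = C₀ × ½·erfc(-0.5398) = 10.7 × 0.7774 = 8.32 mg/L.

8.32 mg/L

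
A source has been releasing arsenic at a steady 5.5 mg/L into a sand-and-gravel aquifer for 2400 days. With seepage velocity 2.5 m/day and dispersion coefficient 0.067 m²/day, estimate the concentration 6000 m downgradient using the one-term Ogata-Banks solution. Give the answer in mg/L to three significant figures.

For a continuous step input, C/C₀ ≈ ½·erfc((x−vt)/(2√(Dt))).
vt = 2.5 × 2400 = 6000 m and 2√(Dt) = 2√(0.067 × 2400) = 25.36 m.
Argument (x−vt)/(2√(Dt)) = (6000 − 6000)/25.36 = 0; ½·erfc(0) = 0.5000.
C = 5.5 × 0.5000 = 2.75 mg/L.

2.75 mg/L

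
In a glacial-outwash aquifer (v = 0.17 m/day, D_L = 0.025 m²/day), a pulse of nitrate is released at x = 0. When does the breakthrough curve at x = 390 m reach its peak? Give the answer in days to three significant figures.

For the 1D instantaneous-source solution, setting ∂C/∂t = 0 at fixed x gives v²t² + 2Dt − x² = 0, so t = (√(D² + v²x²) − D)/v².
√(D² + v²x²) = √(0.025² + 0.17² × 390²) = 66.30; v² = 0.0289.
t = (66.30 − 0.025)/0.0289 = 2290 days (vs. the pure-advection estimate x/v = 2290 d).

2290 days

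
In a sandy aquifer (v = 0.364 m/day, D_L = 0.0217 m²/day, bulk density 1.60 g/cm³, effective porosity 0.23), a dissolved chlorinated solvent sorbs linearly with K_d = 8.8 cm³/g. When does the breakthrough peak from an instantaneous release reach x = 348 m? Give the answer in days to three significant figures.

59500 days

Retardation factor R = 1 + ρ_b·K_d/n = 1 + 1.60 × 8.8/0.23 = 62.22.
Sorption retards both mechanisms: v_R = v/R = 0.005850 m/day, D_R = D/R = 0.0003488 m²/day.
Peak time from v_R²t² + 2D_R t − x² = 0: t = (√(D_R² + v_R²x²) − D_R)/v_R².
√(D_R² + v_R²x²) = √(0.0003488² + 0.005850² × 348²) = 2.036; v_R² = 3.422e-05.
t = (2.036 − 0.0003488)/3.422e-05 = 59500 days.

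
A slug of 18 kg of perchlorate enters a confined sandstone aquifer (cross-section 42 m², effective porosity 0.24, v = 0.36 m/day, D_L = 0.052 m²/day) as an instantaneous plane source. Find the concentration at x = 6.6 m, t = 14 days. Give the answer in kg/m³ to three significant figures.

For an instantaneous plane source, C(x,t) = M/(n_e·A·√(4πDt)) · exp(−(x−vt)²/(4Dt)), with n_e·A the pore (flow) area.
Plume center vt = 0.36 × 14 = 5.04 m, so the well at 6.6 m is 1.56 m downgradient of the peak.
√(4πDt) = 3.025 m, giving peak height M/(n_e·A·√(4πDt)) = 18/(0.24 × 42 × 3.025) = 0.5903 kg/m³.
(x−vt)²/(4Dt) = (1.56)²/(4 × 0.052 × 14) = 0.8357; exp(−0.8357) = 0.4336.
C = 0.5903 × 0.4336 = 0.256 kg/m³.

0.256 kg/m³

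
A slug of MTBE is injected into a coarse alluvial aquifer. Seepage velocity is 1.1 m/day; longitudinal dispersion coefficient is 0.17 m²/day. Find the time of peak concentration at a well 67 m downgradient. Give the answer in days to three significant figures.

For the 1D instantaneous-source solution, setting ∂C/∂t = 0 at fixed x gives v²t² + 2Dt − x² = 0, so t = (√(D² + v²x²) − D)/v².
√(D² + v²x²) = √(0.17² + 1.1² × 67²) = 73.70; v² = 1.21.
t = (73.70 − 0.17)/1.21 = 60.8 days (vs. the pure-advection estimate x/v = 60.9 d).

60.8 days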